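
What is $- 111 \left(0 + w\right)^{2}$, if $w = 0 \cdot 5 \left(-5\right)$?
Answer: $0$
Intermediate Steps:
$w = 0$ ($w = 0 \left(-5\right) = 0$)
$- 111 \left(0 + w\right)^{2} = - 111 \left(0 + 0\right)^{2} = - 111 \cdot 0^{2} = \left(-111\right) 0 = 0$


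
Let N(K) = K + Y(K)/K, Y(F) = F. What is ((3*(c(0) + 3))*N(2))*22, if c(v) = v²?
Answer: 594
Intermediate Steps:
N(K) = 1 + K (N(K) = K + K/K = K + 1 = 1 + K)
((3*(c(0) + 3))*N(2))*22 = ((3*(0² + 3))*(1 + 2))*22 = ((3*(0 + 3))*3)*22 = ((3*3)*3)*22 = (9*3)*22 = 27*22 = 594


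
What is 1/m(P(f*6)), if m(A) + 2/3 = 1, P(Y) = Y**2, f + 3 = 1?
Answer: 3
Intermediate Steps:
f = -2 (f = -3 + 1 = -2)
m(A) = 1/3 (m(A) = -2/3 + 1 = 1/3)
1/m(P(f*6)) = 1/(1/3) = 3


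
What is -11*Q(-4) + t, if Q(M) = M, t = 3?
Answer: 47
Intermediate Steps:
-11*Q(-4) + t = -11*(-4) + 3 = 44 + 3 = 47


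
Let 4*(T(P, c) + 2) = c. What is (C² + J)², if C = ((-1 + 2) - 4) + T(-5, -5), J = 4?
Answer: 474721/256 ≈ 1854.4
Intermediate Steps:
T(P, c) = -2 + c/4
C = -25/4 (C = ((-1 + 2) - 4) + (-2 + (¼)*(-5)) = (1 - 4) + (-2 - 5/4) = -3 - 13/4 = -25/4 ≈ -6.2500)
(C² + J)² = ((-25/4)² + 4)² = (625/16 + 4)² = (689/16)² = 474721/256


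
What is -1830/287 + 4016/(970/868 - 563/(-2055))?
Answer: 1025691165930/356171879 ≈ 2879.8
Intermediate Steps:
-1830/287 + 4016/(970/868 - 563/(-2055)) = -1830*1/287 + 4016/(970*(1/868) - 563*(-1/2055)) = -1830/287 + 4016/(485/434 + 563/2055) = -1830/287 + 4016/(1241017/891870) = -1830/287 + 4016*(891870/1241017) = -1830/287 + 3581749920/1241017 = 1025691165930/356171879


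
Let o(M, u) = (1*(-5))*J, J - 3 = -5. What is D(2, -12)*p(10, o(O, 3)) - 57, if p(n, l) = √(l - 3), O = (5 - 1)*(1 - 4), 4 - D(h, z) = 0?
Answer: -57 + 4*√7 ≈ -46.417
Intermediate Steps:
J = -2 (J = 3 - 5 = -2)
D(h, z) = 4 (D(h, z) = 4 - 1*0 = 4 + 0 = 4)
O = -12 (O = 4*(-3) = -12)
o(M, u) = 10 (o(M, u) = (1*(-5))*(-2) = -5*(-2) = 10)
p(n, l) = √(-3 + l)
D(2, -12)*p(10, o(O, 3)) - 57 = 4*√(-3 + 10) - 57 = 4*√7 - 57 = -57 + 4*√7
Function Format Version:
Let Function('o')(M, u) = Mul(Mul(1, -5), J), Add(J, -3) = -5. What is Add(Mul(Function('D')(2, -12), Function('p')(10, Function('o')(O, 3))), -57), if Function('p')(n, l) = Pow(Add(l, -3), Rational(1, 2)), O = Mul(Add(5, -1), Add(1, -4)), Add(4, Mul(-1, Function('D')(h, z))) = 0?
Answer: Add(-57, Mul(4, Pow(7, Rational(1, 2)))) ≈ -46.417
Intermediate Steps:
J = -2 (J = Add(3, -5) = -2)
Function('D')(h, z) = 4 (Function('D')(h, z) = Add(4, Mul(-1, 0)) = Add(4, 0) = 4)
O = -12 (O = Mul(4, -3) = -12)
Function('o')(M, u) = 10 (Function('o')(M, u) = Mul(Mul(1, -5), -2) = Mul(-5, -2) = 10)
Function('p')(n, l) = Pow(Add(-3, l), Rational(1, 2))
Add(Mul(Function('D')(2, -12), Function('p')(10, Function('o')(O, 3))), -57) = Add(Mul(4, Pow(Add(-3, 10), Rational(1, 2))), -57) = Add(Mul(4, Pow(7, Rational(1, 2))), -57) = Add(-57, Mul(4, Pow(7, Rational(1, 2))))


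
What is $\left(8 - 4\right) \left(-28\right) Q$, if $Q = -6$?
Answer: $672$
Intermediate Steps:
$\left(8 - 4\right) \left(-28\right) Q = \left(8 - 4\right) \left(-28\right) \left(-6\right) = 4 \left(-28\right) \left(-6\right) = \left(-112\right) \left(-6\right) = 672$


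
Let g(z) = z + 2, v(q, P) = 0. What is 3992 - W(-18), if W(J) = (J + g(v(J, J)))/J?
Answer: 35920/9 ≈ 3991.1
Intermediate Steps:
g(z) = 2 + z
W(J) = (2 + J)/J (W(J) = (J + (2 + 0))/J = (J + 2)/J = (2 + J)/J)
3992 - W(-18) = 3992 - (2 - 18)/(-18) = 3992 - (-1)*(-16)/18 = 3992 - 1*8/9 = 3992 - 8/9 = 35920/9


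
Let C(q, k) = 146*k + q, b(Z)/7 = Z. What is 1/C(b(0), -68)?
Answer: -1/9928 ≈ -0.00010073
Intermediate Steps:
b(Z) = 7*Z
C(q, k) = q + 146*k
1/C(b(0), -68) = 1/(7*0 + 146*(-68)) = 1/(0 - 9928) = 1/(-9928) = -1/9928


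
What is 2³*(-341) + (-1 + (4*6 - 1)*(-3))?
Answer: -2798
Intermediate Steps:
2³*(-341) + (-1 + (4*6 - 1)*(-3)) = 8*(-341) + (-1 + (24 - 1)*(-3)) = -2728 + (-1 + 23*(-3)) = -2728 + (-1 - 69) = -2728 - 70 = -2798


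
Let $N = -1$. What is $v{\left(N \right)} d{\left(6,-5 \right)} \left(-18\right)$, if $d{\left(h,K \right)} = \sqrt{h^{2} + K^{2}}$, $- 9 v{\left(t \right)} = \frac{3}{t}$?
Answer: $- 6 \sqrt{61} \approx -46.862$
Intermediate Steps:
$v{\left(t \right)} = - \frac{1}{3 t}$ ($v{\left(t \right)} = - \frac{3 \frac{1}{t}}{9} = - \frac{1}{3 t}$)
$d{\left(h,K \right)} = \sqrt{K^{2} + h^{2}}$
$v{\left(N \right)} d{\left(6,-5 \right)} \left(-18\right) = - \frac{1}{3 \left(-1\right)} \sqrt{\left(-5\right)^{2} + 6^{2}} \left(-18\right) = \left(- \frac{1}{3}\right) \left(-1\right) \sqrt{25 + 36} \left(-18\right) = \frac{\sqrt{61}}{3} \left(-18\right) = - 6 \sqrt{61}$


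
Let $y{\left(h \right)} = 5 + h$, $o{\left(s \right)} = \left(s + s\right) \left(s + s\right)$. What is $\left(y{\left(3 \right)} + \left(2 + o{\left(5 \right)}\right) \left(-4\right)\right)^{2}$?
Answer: $160000$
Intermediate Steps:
$o{\left(s \right)} = 4 s^{2}$ ($o{\left(s \right)} = 2 s 2 s = 4 s^{2}$)
$\left(y{\left(3 \right)} + \left(2 + o{\left(5 \right)}\right) \left(-4\right)\right)^{2} = \left(\left(5 + 3\right) + \left(2 + 4 \cdot 5^{2}\right) \left(-4\right)\right)^{2} = \left(8 + \left(2 + 4 \cdot 25\right) \left(-4\right)\right)^{2} = \left(8 + \left(2 + 100\right) \left(-4\right)\right)^{2} = \left(8 + 102 \left(-4\right)\right)^{2} = \left(8 - 408\right)^{2} = \left(-400\right)^{2} = 160000$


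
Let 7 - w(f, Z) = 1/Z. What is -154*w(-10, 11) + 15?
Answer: -1049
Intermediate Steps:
w(f, Z) = 7 - 1/Z
-154*w(-10, 11) + 15 = -154*(7 - 1/11) + 15 = -154*76/11 + 15 = -1064 + 15 = -1049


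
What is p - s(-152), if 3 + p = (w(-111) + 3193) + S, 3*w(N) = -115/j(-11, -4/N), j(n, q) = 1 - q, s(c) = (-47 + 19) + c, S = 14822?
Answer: 1942289/107 ≈ 18152.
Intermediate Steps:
s(c) = -28 + c
w(N) = -115/(3*(1 + 4/N)) (w(N) = (-115/(1 - (-4)/N))/3 = (-115/(1 + 4/N))/3 = -115/(3*(1 + 4/N)))
p = 1923029/107 (p = -3 + ((-115*(-111)/(12 + 3*(-111)) + 3193) + 14822) = -3 + ((-115*(-111)/(12 - 333) + 3193) + 14822) = -3 + ((-115*(-111)/(-321) + 3193) + 14822) = -3 + ((-115*(-111)*(-1/321) + 3193) + 14822) = -3 + ((-4255/107 + 3193) + 14822) = -3 + (337396/107 + 14822) = -3 + 1923350/107 = 1923029/107 ≈ 17972.)
p - s(-152) = 1923029/107 - (-28 - 152) = 1923029/107 - 1*(-180) = 1923029/107 + 180 = 1942289/107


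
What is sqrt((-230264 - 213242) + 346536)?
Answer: I*sqrt(96970) ≈ 311.4*I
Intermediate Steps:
sqrt((-230264 - 213242) + 346536) = sqrt(-443506 + 346536) = sqrt(-96970) = I*sqrt(96970)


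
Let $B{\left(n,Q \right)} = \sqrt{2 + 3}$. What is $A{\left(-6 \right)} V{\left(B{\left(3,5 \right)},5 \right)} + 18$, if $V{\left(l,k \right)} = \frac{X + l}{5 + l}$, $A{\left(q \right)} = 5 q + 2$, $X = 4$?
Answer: $-3 - \frac{7 \sqrt{5}}{5} \approx -6.1305$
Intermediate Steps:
$B{\left(n,Q \right)} = \sqrt{5}$
$A{\left(q \right)} = 2 + 5 q$
$V{\left(l,k \right)} = \frac{4 + l}{5 + l}$
$A{\left(-6 \right)} V{\left(B{\left(3,5 \right)},5 \right)} + 18 = \left(2 + 5 \left(-6\right)\right) \frac{4 + \sqrt{5}}{5 + \sqrt{5}} + 18 = \left(2 - 30\right) \frac{4 + \sqrt{5}}{5 + \sqrt{5}} + 18 = - 28 \frac{4 + \sqrt{5}}{5 + \sqrt{5}} + 18 = - \frac{28 \left(4 + \sqrt{5}\right)}{5 + \sqrt{5}} + 18 = 18 - \frac{28 \left(4 + \sqrt{5}\right)}{5 + \sqrt{5}}$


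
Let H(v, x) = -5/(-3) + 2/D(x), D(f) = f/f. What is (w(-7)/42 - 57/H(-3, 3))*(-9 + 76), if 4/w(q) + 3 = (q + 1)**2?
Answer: -721657/693 ≈ -1041.4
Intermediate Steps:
D(f) = 1
w(q) = 4/(-3 + (1 + q)**2) (w(q) = 4/(-3 + (q + 1)**2) = 4/(-3 + (1 + q)**2))
H(v, x) = 11/3 (H(v, x) = -5/(-3) + 2/1 = -5*(-1/3) + 2*1 = 5/3 + 2 = 11/3)
(w(-7)/42 - 57/H(-3, 3))*(-9 + 76) = ((4/(-3 + (1 - 7)**2))/42 - 57/11/3)*(-9 + 76) = ((4/(-3 + (-6)**2))*(1/42) - 57*3/11)*67 = ((4/(-3 + 36))*(1/42) - 171/11)*67 = ((4/33)*(1/42) - 171/11)*67 = (2/693 - 171/11)*67 = -10771/693*67 = -721657/693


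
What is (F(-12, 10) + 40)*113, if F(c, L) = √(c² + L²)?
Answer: 4520 + 226*√61 ≈ 6285.1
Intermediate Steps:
F(c, L) = √(L² + c²)
(F(-12, 10) + 40)*113 = (√(10² + (-12)²) + 40)*113 = (√(100 + 144) + 40)*113 = (√244 + 40)*113 = (2*√61 + 40)*113 = (40 + 2*√61)*113 = 4520 + 226*√61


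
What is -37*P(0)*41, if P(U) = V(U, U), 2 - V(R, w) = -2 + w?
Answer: -6068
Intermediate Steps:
V(R, w) = 4 - w (V(R, w) = 2 - (-2 + w) = 2 + (2 - w) = 4 - w)
P(U) = 4 - U
-37*P(0)*41 = -37*(4 - 1*0)*41 = -37*(4 + 0)*41 = -37*4*41 = -148*41 = -6068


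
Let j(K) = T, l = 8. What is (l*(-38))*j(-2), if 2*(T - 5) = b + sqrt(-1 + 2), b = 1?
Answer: -1824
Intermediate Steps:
T = 6 (T = 5 + (1 + sqrt(-1 + 2))/2 = 5 + (1 + sqrt(1))/2 = 5 + (1 + 1)/2 = 5 + (1/2)*2 = 5 + 1 = 6)
j(K) = 6
(l*(-38))*j(-2) = (8*(-38))*6 = -304*6 = -1824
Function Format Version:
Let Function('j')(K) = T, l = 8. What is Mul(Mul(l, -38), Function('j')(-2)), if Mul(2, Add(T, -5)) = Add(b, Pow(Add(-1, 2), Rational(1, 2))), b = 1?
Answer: -1824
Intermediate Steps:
T = 6 (T = Add(5, Mul(Rational(1, 2), Add(1, Pow(Add(-1, 2), Rational(1, 2))))) = Add(5, Mul(Rational(1, 2), Add(1, Pow(1, Rational(1, 2))))) = Add(5, Mul(Rational(1, 2), Add(1, 1))) = Add(5, Mul(Rational(1, 2), 2)) = Add(5, 1) = 6)
Function('j')(K) = 6
Mul(Mul(l, -38), Function('j')(-2)) = Mul(Mul(8, -38), 6) = Mul(-304, 6) = -1824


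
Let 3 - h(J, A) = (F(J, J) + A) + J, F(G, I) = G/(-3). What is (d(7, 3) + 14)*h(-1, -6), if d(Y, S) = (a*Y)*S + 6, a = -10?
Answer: -5510/3 ≈ -1836.7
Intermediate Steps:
d(Y, S) = 6 - 10*S*Y (d(Y, S) = (-10*Y)*S + 6 = -10*S*Y + 6 = 6 - 10*S*Y)
F(G, I) = -G/3 (F(G, I) = G*(-1/3) = -G/3)
h(J, A) = 3 - A - 2*J/3 (h(J, A) = 3 - ((-J/3 + A) + J) = 3 - ((A - J/3) + J) = 3 - (A + 2*J/3) = 3 + (-A - 2*J/3) = 3 - A - 2*J/3)
(d(7, 3) + 14)*h(-1, -6) = ((6 - 10*3*7) + 14)*(3 - 1*(-6) - 2/3*(-1)) = ((6 - 210) + 14)*(3 + 6 + 2/3) = (-204 + 14)*(29/3) = -190*29/3 = -5510/3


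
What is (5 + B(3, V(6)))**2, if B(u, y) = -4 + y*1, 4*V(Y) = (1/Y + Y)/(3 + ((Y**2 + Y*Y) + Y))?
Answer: 3924361/3779136 ≈ 1.0384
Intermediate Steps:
V(Y) = (Y + 1/Y)/(4*(3 + Y + 2*Y**2)) (V(Y) = ((1/Y + Y)/(3 + ((Y**2 + Y*Y) + Y)))/4 = ((Y + 1/Y)/(3 + ((Y**2 + Y**2) + Y)))/4 = ((Y + 1/Y)/(3 + (2*Y**2 + Y)))/4 = ((Y + 1/Y)/(3 + (Y + 2*Y**2)))/4 = ((Y + 1/Y)/(3 + Y + 2*Y**2))/4 = (Y + 1/Y)/(4*(3 + Y + 2*Y**2)))
B(u, y) = -4 + y
(5 + B(3, V(6)))**2 = (5 + (-4 + (1/4)*(1 + 6**2)/(6*(3 + 6 + 2*6**2))))**2 = (5 + (-4 + (1/4)*(1/6)*(1 + 36)/(3 + 6 + 2*36)))**2 = (5 + (-4 + (1/4)*(1/6)*37/(3 + 6 + 72)))**2 = (5 + (-4 + (1/4)*(1/6)*37/81))**2 = (5 + (-4 + (1/4)*(1/6)*(1/81)*37))**2 = (5 + (-4 + 37/1944))**2 = (5 - 7739/1944)**2 = (1981/1944)**2 = 3924361/3779136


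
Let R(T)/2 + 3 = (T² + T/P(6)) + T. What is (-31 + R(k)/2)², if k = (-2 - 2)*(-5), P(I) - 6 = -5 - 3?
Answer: 141376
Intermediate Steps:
P(I) = -2 (P(I) = 6 + (-5 - 3) = 6 - 8 = -2)
k = 20 (k = -4*(-5) = 20)
R(T) = -6 + T + 2*T² (R(T) = -6 + 2*((T² + T/(-2)) + T) = -6 + 2*((T² - T/2) + T) = -6 + 2*(T² + T/2) = -6 + (T + 2*T²) = -6 + T + 2*T²)
(-31 + R(k)/2)² = (-31 + (-6 + 20 + 2*20²)/2)² = (-31 + (-6 + 20 + 2*400)*(½))² = (-31 + (-6 + 20 + 800)*(½))² = (-31 + 814*(½))² = (-31 + 407)² = 376² = 141376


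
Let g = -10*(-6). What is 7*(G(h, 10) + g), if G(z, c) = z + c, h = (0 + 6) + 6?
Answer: 574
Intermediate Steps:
g = 60
h = 12 (h = 6 + 6 = 12)
G(z, c) = c + z
7*(G(h, 10) + g) = 7*((10 + 12) + 60) = 7*(22 + 60) = 7*82 = 574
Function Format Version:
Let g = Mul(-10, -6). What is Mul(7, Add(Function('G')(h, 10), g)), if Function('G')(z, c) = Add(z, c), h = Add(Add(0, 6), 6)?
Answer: 574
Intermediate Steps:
g = 60
h = 12 (h = Add(6, 6) = 12)
Function('G')(z, c) = Add(c, z)
Mul(7, Add(Function('G')(h, 10), g)) = Mul(7, Add(Add(10, 12), 60)) = Mul(7, Add(22, 60)) = Mul(7, 82) = 574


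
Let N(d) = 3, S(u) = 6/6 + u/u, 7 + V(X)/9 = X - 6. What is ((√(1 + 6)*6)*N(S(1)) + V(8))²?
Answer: 4293 - 1620*√7 ≈ 6.8829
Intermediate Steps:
V(X) = -117 + 9*X (V(X) = -63 + 9*(X - 6) = -63 + 9*(-6 + X) = -63 + (-54 + 9*X) = -117 + 9*X)
S(u) = 2 (S(u) = 6*(⅙) + 1 = 1 + 1 = 2)
((√(1 + 6)*6)*N(S(1)) + V(8))² = ((√(1 + 6)*6)*3 + (-117 + 9*8))² = ((√7*6)*3 + (-117 + 72))² = ((6*√7)*3 - 45)² = (18*√7 - 45)² = (-45 + 18*√7)²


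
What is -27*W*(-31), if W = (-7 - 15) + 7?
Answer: -12555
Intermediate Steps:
W = -15 (W = -22 + 7 = -15)
-27*W*(-31) = -27*(-15)*(-31) = 405*(-31) = -12555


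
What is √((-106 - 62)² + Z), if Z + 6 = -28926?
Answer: 2*I*√177 ≈ 26.608*I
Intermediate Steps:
Z = -28932 (Z = -6 - 28926 = -28932)
√((-106 - 62)² + Z) = √((-106 - 62)² - 28932) = √((-168)² - 28932) = √(28224 - 28932) = √(-708) = 2*I*√177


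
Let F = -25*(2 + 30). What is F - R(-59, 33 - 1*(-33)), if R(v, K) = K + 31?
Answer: -897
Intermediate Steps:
R(v, K) = 31 + K
F = -800 (F = -25*32 = -800)
F - R(-59, 33 - 1*(-33)) = -800 - (31 + (33 - 1*(-33))) = -800 - (31 + (33 + 33)) = -800 - (31 + 66) = -800 - 1*97 = -800 - 97 = -897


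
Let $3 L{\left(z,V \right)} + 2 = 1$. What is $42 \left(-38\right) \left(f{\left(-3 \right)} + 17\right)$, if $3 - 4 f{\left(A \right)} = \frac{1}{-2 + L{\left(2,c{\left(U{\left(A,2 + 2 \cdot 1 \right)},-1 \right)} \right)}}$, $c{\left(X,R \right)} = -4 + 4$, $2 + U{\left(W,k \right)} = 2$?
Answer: $-28500$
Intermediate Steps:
$U{\left(W,k \right)} = 0$ ($U{\left(W,k \right)} = -2 + 2 = 0$)
$c{\left(X,R \right)} = 0$
$L{\left(z,V \right)} = - \frac{1}{3}$ ($L{\left(z,V \right)} = - \frac{2}{3} + \frac{1}{3} \cdot 1 = - \frac{2}{3} + \frac{1}{3} = - \frac{1}{3}$)
$f{\left(A \right)} = \frac{6}{7}$ ($f{\left(A \right)} = \frac{3}{4} - \frac{1}{4 \left(-2 - \frac{1}{3}\right)} = \frac{3}{4} - \frac{1}{4 \left(- \frac{7}{3}\right)} = \frac{3}{4} - - \frac{3}{28} = \frac{3}{4} + \frac{3}{28} = \frac{6}{7}$)
$42 \left(-38\right) \left(f{\left(-3 \right)} + 17\right) = 42 \left(-38\right) \left(\frac{6}{7} + 17\right) = \left(-1596\right) \frac{125}{7} = -28500$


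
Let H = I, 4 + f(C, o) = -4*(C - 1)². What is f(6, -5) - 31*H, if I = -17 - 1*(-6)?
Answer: 237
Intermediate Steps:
I = -11 (I = -17 + 6 = -11)
f(C, o) = -4 - 4*(-1 + C)² (f(C, o) = -4 - 4*(C - 1)² = -4 - 4*(-1 + C)²)
H = -11
f(6, -5) - 31*H = (-4 - 4*(-1 + 6)²) - 31*(-11) = (-4 - 4*5²) + 341 = (-4 - 4*25) + 341 = (-4 - 100) + 341 = -104 + 341 = 237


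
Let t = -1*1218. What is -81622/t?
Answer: 40811/609 ≈ 67.013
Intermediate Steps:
t = -1218
-81622/t = -81622/(-1218) = -81622*(-1/1218) = 40811/609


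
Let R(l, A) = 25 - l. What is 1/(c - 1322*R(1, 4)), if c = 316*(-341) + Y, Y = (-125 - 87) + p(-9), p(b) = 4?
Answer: -1/139692 ≈ -7.1586e-6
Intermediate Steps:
Y = -208 (Y = (-125 - 87) + 4 = -212 + 4 = -208)
c = -107964 (c = 316*(-341) - 208 = -107756 - 208 = -107964)
1/(c - 1322*R(1, 4)) = 1/(-107964 - 1322*(25 - 1*1)) = 1/(-107964 - 1322*(25 - 1)) = 1/(-107964 - 1322*24) = 1/(-107964 - 31728) = 1/(-139692) = -1/139692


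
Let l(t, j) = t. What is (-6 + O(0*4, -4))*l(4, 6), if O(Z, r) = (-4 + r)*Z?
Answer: -24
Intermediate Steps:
O(Z, r) = Z*(-4 + r)
(-6 + O(0*4, -4))*l(4, 6) = (-6 + (0*4)*(-4 - 4))*4 = (-6 + 0*(-8))*4 = (-6 + 0)*4 = -6*4 = -24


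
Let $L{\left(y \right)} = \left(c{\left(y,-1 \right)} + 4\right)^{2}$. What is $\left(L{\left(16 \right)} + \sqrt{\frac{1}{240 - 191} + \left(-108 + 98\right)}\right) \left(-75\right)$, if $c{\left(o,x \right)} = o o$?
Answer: $-5070000 - \frac{75 i \sqrt{489}}{7} \approx -5.07 \cdot 10^{6} - 236.93 i$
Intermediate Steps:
$c{\left(o,x \right)} = o^{2}$
$L{\left(y \right)} = \left(4 + y^{2}\right)^{2}$ ($L{\left(y \right)} = \left(y^{2} + 4\right)^{2} = \left(4 + y^{2}\right)^{2}$)
$\left(L{\left(16 \right)} + \sqrt{\frac{1}{240 - 191} + \left(-108 + 98\right)}\right) \left(-75\right) = \left(\left(4 + 16^{2}\right)^{2} + \sqrt{\frac{1}{240 - 191} + \left(-108 + 98\right)}\right) \left(-75\right) = \left(\left(4 + 256\right)^{2} + \sqrt{\frac{1}{49} - 10}\right) \left(-75\right) = \left(260^{2} + \sqrt{\frac{1}{49} - 10}\right) \left(-75\right) = \left(67600 + \sqrt{- \frac{489}{49}}\right) \left(-75\right) = \left(67600 + \frac{i \sqrt{489}}{7}\right) \left(-75\right) = -5070000 - \frac{75 i \sqrt{489}}{7}$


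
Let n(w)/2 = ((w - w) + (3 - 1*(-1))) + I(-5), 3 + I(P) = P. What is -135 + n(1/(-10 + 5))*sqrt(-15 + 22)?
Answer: -135 - 8*sqrt(7) ≈ -156.17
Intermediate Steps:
I(P) = -3 + P
n(w) = -8 (n(w) = 2*(((w - w) + (3 - 1*(-1))) + (-3 - 5)) = 2*((0 + (3 + 1)) - 8) = 2*((0 + 4) - 8) = 2*(4 - 8) = 2*(-4) = -8)
-135 + n(1/(-10 + 5))*sqrt(-15 + 22) = -135 - 8*sqrt(-15 + 22) = -135 - 8*sqrt(7)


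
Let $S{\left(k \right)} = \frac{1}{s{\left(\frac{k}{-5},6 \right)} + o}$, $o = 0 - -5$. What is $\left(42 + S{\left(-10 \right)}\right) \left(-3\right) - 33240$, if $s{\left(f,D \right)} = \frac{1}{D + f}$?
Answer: $- \frac{1368030}{41} \approx -33367.0$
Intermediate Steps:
$o = 5$ ($o = 0 + 5 = 5$)
$S{\left(k \right)} = \frac{1}{5 + \frac{1}{6 - \frac{k}{5}}}$ ($S{\left(k \right)} = \frac{1}{\frac{1}{6 + \frac{k}{-5}} + 5} = \frac{1}{\frac{1}{6 + k \left(- \frac{1}{5}\right)} + 5} = \frac{1}{\frac{1}{6 - \frac{k}{5}} + 5} = \frac{1}{5 + \frac{1}{6 - \frac{k}{5}}}$)
$\left(42 + S{\left(-10 \right)}\right) \left(-3\right) - 33240 = \left(42 + \frac{-30 - 10}{5 \left(-31 - 10\right)}\right) \left(-3\right) - 33240 = \left(42 + \frac{1}{5} \frac{1}{-41} \left(-40\right)\right) \left(-3\right) - 33240 = \left(42 + \frac{1}{5} \left(- \frac{1}{41}\right) \left(-40\right)\right) \left(-3\right) - 33240 = \left(42 + \frac{8}{41}\right) \left(-3\right) - 33240 = \frac{1730}{41} \left(-3\right) - 33240 = - \frac{5190}{41} - 33240 = - \frac{1368030}{41}$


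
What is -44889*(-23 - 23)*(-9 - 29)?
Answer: -78465972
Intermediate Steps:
-44889*(-23 - 23)*(-9 - 29) = -(-2064894)*(-38) = -44889*1748 = -78465972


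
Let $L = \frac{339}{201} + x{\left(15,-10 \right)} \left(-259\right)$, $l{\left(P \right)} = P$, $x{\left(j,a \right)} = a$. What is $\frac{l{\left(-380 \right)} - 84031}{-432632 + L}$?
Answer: $\frac{5655537}{28812701} \approx 0.19629$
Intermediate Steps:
$L = \frac{173643}{67}$ ($L = \frac{339}{201} - -2590 = 339 \cdot \frac{1}{201} + 2590 = \frac{113}{67} + 2590 = \frac{173643}{67} \approx 2591.7$)
$\frac{l{\left(-380 \right)} - 84031}{-432632 + L} = \frac{-380 - 84031}{-432632 + \frac{173643}{67}} = - \frac{84411}{- \frac{28812701}{67}} = \left(-84411\right) \left(- \frac{67}{28812701}\right) = \frac{5655537}{28812701}$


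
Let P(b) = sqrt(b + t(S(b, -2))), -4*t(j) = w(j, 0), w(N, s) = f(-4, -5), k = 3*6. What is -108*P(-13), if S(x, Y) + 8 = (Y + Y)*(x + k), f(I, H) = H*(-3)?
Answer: -54*I*sqrt(67) ≈ -442.01*I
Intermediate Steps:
k = 18
f(I, H) = -3*H
S(x, Y) = -8 + 2*Y*(18 + x) (S(x, Y) = -8 + (Y + Y)*(x + 18) = -8 + (2*Y)*(18 + x) = -8 + 2*Y*(18 + x))
w(N, s) = 15 (w(N, s) = -3*(-5) = 15)
t(j) = -15/4 (t(j) = -1/4*15 = -15/4)
P(b) = sqrt(-15/4 + b) (P(b) = sqrt(b - 15/4) = sqrt(-15/4 + b))
-108*P(-13) = -54*sqrt(-15 + 4*(-13)) = -54*sqrt(-15 - 52) = -54*sqrt(-67) = -54*I*sqrt(67)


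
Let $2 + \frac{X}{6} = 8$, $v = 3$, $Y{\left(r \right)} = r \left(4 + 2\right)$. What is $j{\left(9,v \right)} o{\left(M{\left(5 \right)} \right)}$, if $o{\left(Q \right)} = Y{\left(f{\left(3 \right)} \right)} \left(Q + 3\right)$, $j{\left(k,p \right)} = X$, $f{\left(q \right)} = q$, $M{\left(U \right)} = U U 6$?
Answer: $99144$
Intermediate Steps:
$M{\left(U \right)} = 6 U^{2}$ ($M{\left(U \right)} = U^{2} \cdot 6 = 6 U^{2}$)
$Y{\left(r \right)} = 6 r$ ($Y{\left(r \right)} = r 6 = 6 r$)
$X = 36$ ($X = -12 + 6 \cdot 8 = -12 + 48 = 36$)
$j{\left(k,p \right)} = 36$
$o{\left(Q \right)} = 54 + 18 Q$ ($o{\left(Q \right)} = 6 \cdot 3 \left(Q + 3\right) = 18 \left(3 + Q\right) = 54 + 18 Q$)
$j{\left(9,v \right)} o{\left(M{\left(5 \right)} \right)} = 36 \left(54 + 18 \cdot 6 \cdot 5^{2}\right) = 36 \left(54 + 18 \cdot 6 \cdot 25\right) = 36 \left(54 + 18 \cdot 150\right) = 36 \left(54 + 2700\right) = 36 \cdot 2754 = 99144$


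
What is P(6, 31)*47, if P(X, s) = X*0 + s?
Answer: 1457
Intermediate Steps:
P(X, s) = s (P(X, s) = 0 + s = s)
P(6, 31)*47 = 31*47 = 1457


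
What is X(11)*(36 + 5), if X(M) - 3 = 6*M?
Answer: 2829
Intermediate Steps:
X(M) = 3 + 6*M
X(11)*(36 + 5) = (3 + 6*11)*(36 + 5) = (3 + 66)*41 = 69*41 = 2829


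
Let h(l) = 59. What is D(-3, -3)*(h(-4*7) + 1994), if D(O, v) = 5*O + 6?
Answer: -18477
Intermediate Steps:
D(O, v) = 6 + 5*O
D(-3, -3)*(h(-4*7) + 1994) = (6 + 5*(-3))*(59 + 1994) = (6 - 15)*2053 = -9*2053 = -18477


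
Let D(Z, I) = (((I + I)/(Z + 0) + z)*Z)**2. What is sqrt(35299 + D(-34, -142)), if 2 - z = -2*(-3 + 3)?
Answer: sqrt(159203) ≈ 399.00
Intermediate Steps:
z = 2 (z = 2 - (-2)*(-3 + 3) = 2 - (-2)*0 = 2 - 1*0 = 2 + 0 = 2)
D(Z, I) = Z**2*(2 + 2*I/Z)**2 (D(Z, I) = (((I + I)/(Z + 0) + 2)*Z)**2 = (((2*I)/Z + 2)*Z)**2 = ((2*I/Z + 2)*Z)**2 = ((2 + 2*I/Z)*Z)**2 = (Z*(2 + 2*I/Z))**2 = Z**2*(2 + 2*I/Z)**2)
sqrt(35299 + D(-34, -142)) = sqrt(35299 + 4*(-142 - 34)**2) = sqrt(35299 + 4*(-176)**2) = sqrt(35299 + 4*30976) = sqrt(35299 + 123904) = sqrt(159203)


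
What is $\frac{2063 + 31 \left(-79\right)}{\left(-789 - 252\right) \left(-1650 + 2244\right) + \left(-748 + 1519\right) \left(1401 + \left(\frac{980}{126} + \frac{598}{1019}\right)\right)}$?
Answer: $- \frac{1180002}{1431489553} \approx -0.00082432$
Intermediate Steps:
$\frac{2063 + 31 \left(-79\right)}{\left(-789 - 252\right) \left(-1650 + 2244\right) + \left(-748 + 1519\right) \left(1401 + \left(\frac{980}{126} + \frac{598}{1019}\right)\right)} = \frac{2063 - 2449}{\left(-1041\right) 594 + 771 \left(1401 + \left(980 \cdot \frac{1}{126} + 598 \cdot \frac{1}{1019}\right)\right)} = - \frac{386}{-618354 + 771 \left(1401 + \left(\frac{70}{9} + \frac{598}{1019}\right)\right)} = - \frac{386}{-618354 + 771 \left(1401 + \frac{76712}{9171}\right)} = - \frac{386}{-618354 + 771 \cdot \frac{12925283}{9171}} = - \frac{386}{-618354 + \frac{3321797731}{3057}} = - \frac{386}{\frac{1431489553}{3057}} = \left(-386\right) \frac{3057}{1431489553} = - \frac{1180002}{1431489553}$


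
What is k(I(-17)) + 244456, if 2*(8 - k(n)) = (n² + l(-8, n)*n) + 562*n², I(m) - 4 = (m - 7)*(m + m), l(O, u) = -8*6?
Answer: -189016456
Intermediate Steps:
l(O, u) = -48
I(m) = 4 + 2*m*(-7 + m) (I(m) = 4 + (m - 7)*(m + m) = 4 + (-7 + m)*(2*m) = 4 + 2*m*(-7 + m))
k(n) = 8 + 24*n - 563*n²/2 (k(n) = 8 - ((n² - 48*n) + 562*n²)/2 = 8 - (-48*n + 563*n²)/2 = 8 + (24*n - 563*n²/2) = 8 + 24*n - 563*n²/2)
k(I(-17)) + 244456 = (8 + 24*(4 - 14*(-17) + 2*(-17)²) - 563*(4 - 14*(-17) + 2*(-17)²)²/2) + 244456 = (8 + 24*(4 + 238 + 2*289) - 563*(4 + 238 + 2*289)²/2) + 244456 = (8 + 24*(4 + 238 + 578) - 563*(4 + 238 + 578)²/2) + 244456 = (8 + 24*820 - 563/2*820²) + 244456 = (8 + 19680 - 563/2*672400) + 244456 = (8 + 19680 - 189280600) + 244456 = -189260912 + 244456 = -189016456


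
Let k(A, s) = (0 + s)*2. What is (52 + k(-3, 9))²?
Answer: 4900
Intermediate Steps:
k(A, s) = 2*s (k(A, s) = s*2 = 2*s)
(52 + k(-3, 9))² = (52 + 2*9)² = (52 + 18)² = 70² = 4900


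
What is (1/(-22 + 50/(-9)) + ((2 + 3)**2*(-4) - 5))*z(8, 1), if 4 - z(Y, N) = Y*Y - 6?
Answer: 703323/124 ≈ 5672.0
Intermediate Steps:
z(Y, N) = 10 - Y**2 (z(Y, N) = 4 - (Y*Y - 6) = 4 - (Y**2 - 6) = 4 - (-6 + Y**2) = 4 + (6 - Y**2) = 10 - Y**2)
(1/(-22 + 50/(-9)) + ((2 + 3)**2*(-4) - 5))*z(8, 1) = (1/(-22 + 50/(-9)) + ((2 + 3)**2*(-4) - 5))*(10 - 1*8**2) = (1/(-22 + 50*(-1/9)) + (5**2*(-4) - 5))*(10 - 1*64) = (1/(-22 - 50/9) + (25*(-4) - 5))*(10 - 64) = (1/(-248/9) + (-100 - 5))*(-54) = (-9/248 - 105)*(-54) = -26049/248*(-54) = 703323/124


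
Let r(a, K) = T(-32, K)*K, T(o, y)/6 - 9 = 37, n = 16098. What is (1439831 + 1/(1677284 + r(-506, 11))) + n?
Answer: 2446426617281/1680320 ≈ 1.4559e+6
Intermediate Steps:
T(o, y) = 276 (T(o, y) = 54 + 6*37 = 54 + 222 = 276)
r(a, K) = 276*K
(1439831 + 1/(1677284 + r(-506, 11))) + n = (1439831 + 1/(1677284 + 276*11)) + 16098 = (1439831 + 1/(1677284 + 3036)) + 16098 = (1439831 + 1/1680320) + 16098 = 2419376825921/1680320 + 16098 = 2446426617281/1680320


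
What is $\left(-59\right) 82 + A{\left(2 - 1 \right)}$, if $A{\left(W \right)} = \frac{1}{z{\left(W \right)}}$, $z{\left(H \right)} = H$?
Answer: $-4837$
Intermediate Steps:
$A{\left(W \right)} = \frac{1}{W}$
$\left(-59\right) 82 + A{\left(2 - 1 \right)} = \left(-59\right) 82 + \frac{1}{2 - 1} = -4838 + \frac{1}{2 - 1} = -4838 + 1^{-1} = -4838 + 1 = -4837$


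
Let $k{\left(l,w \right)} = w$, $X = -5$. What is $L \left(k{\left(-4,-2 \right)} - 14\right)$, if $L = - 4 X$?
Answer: $-320$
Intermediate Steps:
$L = 20$ ($L = \left(-4\right) \left(-5\right) = 20$)
$L \left(k{\left(-4,-2 \right)} - 14\right) = 20 \left(-2 - 14\right) = 20 \left(-16\right) = -320$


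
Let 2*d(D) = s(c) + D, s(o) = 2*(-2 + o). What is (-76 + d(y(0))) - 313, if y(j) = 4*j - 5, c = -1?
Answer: -789/2 ≈ -394.50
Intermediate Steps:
y(j) = -5 + 4*j
s(o) = -4 + 2*o
d(D) = -3 + D/2 (d(D) = ((-4 + 2*(-1)) + D)/2 = ((-4 - 2) + D)/2 = (-6 + D)/2 = -3 + D/2)
(-76 + d(y(0))) - 313 = (-76 + (-3 + (-5 + 4*0)/2)) - 313 = (-76 + (-3 + (-5 + 0)/2)) - 313 = (-76 + (-3 + (½)*(-5))) - 313 = (-76 + (-3 - 5/2)) - 313 = (-76 - 11/2) - 313 = -163/2 - 313 = -789/2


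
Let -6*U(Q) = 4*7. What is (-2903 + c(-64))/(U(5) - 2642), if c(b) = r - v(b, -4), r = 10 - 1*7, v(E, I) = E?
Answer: 2127/1985 ≈ 1.0715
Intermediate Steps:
r = 3 (r = 10 - 7 = 3)
c(b) = 3 - b
U(Q) = -14/3 (U(Q) = -2*7/3 = -⅙*28 = -14/3)
(-2903 + c(-64))/(U(5) - 2642) = (-2903 + (3 - 1*(-64)))/(-14/3 - 2642) = (-2903 + (3 + 64))/(-7940/3) = (-2903 + 67)*(-3/7940) = -2836*(-3/7940) = 2127/1985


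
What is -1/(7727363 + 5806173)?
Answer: -1/13533536 ≈ -7.3891e-8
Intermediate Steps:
-1/(7727363 + 5806173) = -1/13533536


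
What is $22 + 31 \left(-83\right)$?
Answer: $-2551$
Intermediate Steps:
$22 + 31 \left(-83\right) = 22 - 2573 = -2551$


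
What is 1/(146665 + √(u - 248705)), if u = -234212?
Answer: 146665/21511105142 - I*√482917/21511105142 ≈ 6.8181e-6 - 3.2305e-8*I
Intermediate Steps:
1/(146665 + √(u - 248705)) = 1/(146665 + √(-234212 - 248705)) = 1/(146665 + √(-482917)) = 1/(146665 + I*√482917)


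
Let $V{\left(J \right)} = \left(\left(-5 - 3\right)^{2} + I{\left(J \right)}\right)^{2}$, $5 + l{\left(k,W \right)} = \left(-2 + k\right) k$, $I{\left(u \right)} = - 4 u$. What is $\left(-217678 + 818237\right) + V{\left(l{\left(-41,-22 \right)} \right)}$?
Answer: $49153583$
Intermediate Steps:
$l{\left(k,W \right)} = -5 + k \left(-2 + k\right)$ ($l{\left(k,W \right)} = -5 + \left(-2 + k\right) k = -5 + k \left(-2 + k\right)$)
$V{\left(J \right)} = \left(64 - 4 J\right)^{2}$ ($V{\left(J \right)} = \left(\left(-5 - 3\right)^{2} - 4 J\right)^{2} = \left(\left(-8\right)^{2} - 4 J\right)^{2} = \left(64 - 4 J\right)^{2}$)
$\left(-217678 + 818237\right) + V{\left(l{\left(-41,-22 \right)} \right)} = \left(-217678 + 818237\right) + 16 \left(-16 - \left(-77 - 1681\right)\right)^{2} = 600559 + 16 \left(-16 + \left(-5 + 1681 + 82\right)\right)^{2} = 600559 + 16 \left(-16 + 1758\right)^{2} = 600559 + 16 \cdot 1742^{2} = 600559 + 16 \cdot 3034564 = 600559 + 48553024 = 49153583$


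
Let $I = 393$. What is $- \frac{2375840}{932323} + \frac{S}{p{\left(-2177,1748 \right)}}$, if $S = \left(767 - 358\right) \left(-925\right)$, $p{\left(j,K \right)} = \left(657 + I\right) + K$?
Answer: $- \frac{359368699295}{2608639754} \approx -137.76$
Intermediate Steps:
$p{\left(j,K \right)} = 1050 + K$ ($p{\left(j,K \right)} = \left(657 + 393\right) + K = 1050 + K$)
$S = -378325$ ($S = 409 \left(-925\right) = -378325$)
$- \frac{2375840}{932323} + \frac{S}{p{\left(-2177,1748 \right)}} = - \frac{2375840}{932323} - \frac{378325}{1050 + 1748} = \left(-2375840\right) \frac{1}{932323} - \frac{378325}{2798} = - \frac{2375840}{932323} - \frac{378325}{2798} = - \frac{359368699295}{2608639754}$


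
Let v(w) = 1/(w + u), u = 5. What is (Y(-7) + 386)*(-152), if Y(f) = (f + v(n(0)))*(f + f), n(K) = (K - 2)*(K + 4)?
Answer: -222832/3 ≈ -74277.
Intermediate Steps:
n(K) = (-2 + K)*(4 + K)
v(w) = 1/(5 + w) (v(w) = 1/(w + 5) = 1/(5 + w))
Y(f) = 2*f*(-1/3 + f) (Y(f) = (f + 1/(5 + (-8 + 0**2 + 2*0)))*(f + f) = (f + 1/(5 + (-8 + 0 + 0)))*(2*f) = (f + 1/(5 - 8))*(2*f) = (f + 1/(-3))*(2*f) = (f - 1/3)*(2*f) = (-1/3 + f)*(2*f) = 2*f*(-1/3 + f))
(Y(-7) + 386)*(-152) = ((2/3)*(-7)*(-1 + 3*(-7)) + 386)*(-152) = ((2/3)*(-7)*(-1 - 21) + 386)*(-152) = ((2/3)*(-7)*(-22) + 386)*(-152) = (308/3 + 386)*(-152) = (1466/3)*(-152) = -222832/3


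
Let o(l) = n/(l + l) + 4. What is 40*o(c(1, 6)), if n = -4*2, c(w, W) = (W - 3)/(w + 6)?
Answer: -640/3 ≈ -213.33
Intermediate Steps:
c(w, W) = (-3 + W)/(6 + w)
n = -8
o(l) = 4 - 4/l (o(l) = -8/(l + l) + 4 = -8*1/(2*l) + 4 = -4/l + 4 = 4 - 4/l)
40*o(c(1, 6)) = 40*(4 - 4*(6 + 1)/(-3 + 6)) = 40*(4 - 4/(3/7)) = 40*(4 - 4/((⅐)*3)) = 40*(4 - 4/3/7) = 40*(4 - 4*7/3) = 40*(4 - 28/3) = 40*(-16/3) = -640/3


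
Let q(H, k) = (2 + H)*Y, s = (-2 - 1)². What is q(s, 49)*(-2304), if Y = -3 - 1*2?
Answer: 126720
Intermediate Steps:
s = 9 (s = (-3)² = 9)
Y = -5 (Y = -3 - 2 = -5)
q(H, k) = -10 - 5*H (q(H, k) = (2 + H)*(-5) = -10 - 5*H)
q(s, 49)*(-2304) = (-10 - 5*9)*(-2304) = (-10 - 45)*(-2304) = -55*(-2304) = 126720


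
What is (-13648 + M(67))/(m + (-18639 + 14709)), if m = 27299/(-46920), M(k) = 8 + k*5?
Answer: 624270600/184422899 ≈ 3.3850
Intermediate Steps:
M(k) = 8 + 5*k
m = -27299/46920 (m = 27299*(-1/46920) = -27299/46920 ≈ -0.58182)
(-13648 + M(67))/(m + (-18639 + 14709)) = (-13648 + (8 + 5*67))/(-27299/46920 + (-18639 + 14709)) = (-13648 + (8 + 335))/(-27299/46920 - 3930) = (-13648 + 343)/(-184422899/46920) = -13305*(-46920/184422899) = 624270600/184422899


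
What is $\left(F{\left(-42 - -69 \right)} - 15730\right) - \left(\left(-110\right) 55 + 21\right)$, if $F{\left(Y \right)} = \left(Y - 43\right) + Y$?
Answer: $-9690$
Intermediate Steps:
$F{\left(Y \right)} = -43 + 2 Y$ ($F{\left(Y \right)} = \left(-43 + Y\right) + Y = -43 + 2 Y$)
$\left(F{\left(-42 - -69 \right)} - 15730\right) - \left(\left(-110\right) 55 + 21\right) = \left(\left(-43 + 2 \left(-42 - -69\right)\right) - 15730\right) - \left(\left(-110\right) 55 + 21\right) = \left(\left(-43 + 2 \left(-42 + 69\right)\right) - 15730\right) - \left(-6050 + 21\right) = \left(\left(-43 + 2 \cdot 27\right) - 15730\right) - -6029 = \left(\left(-43 + 54\right) - 15730\right) + 6029 = \left(11 - 15730\right) + 6029 = -15719 + 6029 = -9690$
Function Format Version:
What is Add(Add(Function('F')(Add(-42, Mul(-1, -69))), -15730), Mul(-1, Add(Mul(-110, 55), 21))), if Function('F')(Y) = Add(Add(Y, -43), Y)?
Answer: -9690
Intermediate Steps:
Function('F')(Y) = Add(-43, Mul(2, Y)) (Function('F')(Y) = Add(Add(-43, Y), Y) = Add(-43, Mul(2, Y)))
Add(Add(Function('F')(Add(-42, Mul(-1, -69))), -15730), Mul(-1, Add(Mul(-110, 55), 21))) = Add(Add(Add(-43, Mul(2, Add(-42, Mul(-1, -69)))), -15730), Mul(-1, Add(Mul(-110, 55), 21))) = Add(Add(Add(-43, Mul(2, Add(-42, 69))), -15730), Mul(-1, Add(-6050, 21))) = Add(Add(Add(-43, Mul(2, 27)), -15730), Mul(-1, -6029)) = Add(Add(Add(-43, 54), -15730), 6029) = Add(Add(11, -15730), 6029) = Add(-15719, 6029) = -9690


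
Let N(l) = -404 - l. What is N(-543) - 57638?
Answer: -57499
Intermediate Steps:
N(-543) - 57638 = (-404 - 1*(-543)) - 57638 = (-404 + 543) - 57638 = 139 - 57638 = -57499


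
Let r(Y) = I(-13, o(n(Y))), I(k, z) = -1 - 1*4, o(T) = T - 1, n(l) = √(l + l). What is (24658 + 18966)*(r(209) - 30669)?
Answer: -1338122576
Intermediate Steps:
n(l) = √2*√l (n(l) = √(2*l) = √2*√l)
o(T) = -1 + T
I(k, z) = -5 (I(k, z) = -1 - 4 = -5)
r(Y) = -5
(24658 + 18966)*(r(209) - 30669) = (24658 + 18966)*(-5 - 30669) = 43624*(-30674) = -1338122576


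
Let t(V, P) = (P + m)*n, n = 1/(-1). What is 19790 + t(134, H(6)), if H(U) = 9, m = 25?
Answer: 19756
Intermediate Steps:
n = -1
t(V, P) = -25 - P (t(V, P) = (P + 25)*(-1) = (25 + P)*(-1) = -25 - P)
19790 + t(134, H(6)) = 19790 + (-25 - 1*9) = 19790 + (-25 - 9) = 19790 - 34 = 19756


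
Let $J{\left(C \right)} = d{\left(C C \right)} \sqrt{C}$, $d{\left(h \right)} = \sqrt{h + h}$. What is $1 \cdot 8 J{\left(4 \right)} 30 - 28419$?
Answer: $-28419 + 1920 \sqrt{2} \approx -25704.0$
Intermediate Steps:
$d{\left(h \right)} = \sqrt{2} \sqrt{h}$ ($d{\left(h \right)} = \sqrt{2 h} = \sqrt{2} \sqrt{h}$)
$J{\left(C \right)} = \sqrt{2} \sqrt{C} \sqrt{C^{2}}$ ($J{\left(C \right)} = \sqrt{2} \sqrt{C C} \sqrt{C} = \sqrt{2} \sqrt{C^{2}} \sqrt{C} = \sqrt{2} \sqrt{C} \sqrt{C^{2}}$)
$1 \cdot 8 J{\left(4 \right)} 30 - 28419 = 1 \cdot 8 \sqrt{2} \sqrt{4} \sqrt{4^{2}} \cdot 30 - 28419 = 8 \sqrt{2} \cdot 2 \sqrt{16} \cdot 30 - 28419 = 8 \sqrt{2} \cdot 2 \cdot 4 \cdot 30 - 28419 = 8 \cdot 8 \sqrt{2} \cdot 30 - 28419 = 64 \sqrt{2} \cdot 30 - 28419 = 1920 \sqrt{2} - 28419 = -28419 + 1920 \sqrt{2}$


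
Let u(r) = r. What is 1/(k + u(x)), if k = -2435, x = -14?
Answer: -1/2449 ≈ -0.00040833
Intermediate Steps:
1/(k + u(x)) = 1/(-2435 - 14) = 1/(-2449) = -1/2449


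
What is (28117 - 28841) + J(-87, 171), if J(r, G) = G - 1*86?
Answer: -639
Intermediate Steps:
J(r, G) = -86 + G (J(r, G) = G - 86 = -86 + G)
(28117 - 28841) + J(-87, 171) = (28117 - 28841) + (-86 + 171) = -724 + 85 = -639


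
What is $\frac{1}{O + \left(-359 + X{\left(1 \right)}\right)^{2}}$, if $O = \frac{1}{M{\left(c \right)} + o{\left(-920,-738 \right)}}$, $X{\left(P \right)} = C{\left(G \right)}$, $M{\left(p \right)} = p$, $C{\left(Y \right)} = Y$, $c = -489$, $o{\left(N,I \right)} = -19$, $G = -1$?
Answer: $\frac{508}{65836799} \approx 7.7161 \cdot 10^{-6}$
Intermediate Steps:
$X{\left(P \right)} = -1$
$O = - \frac{1}{508}$ ($O = \frac{1}{-489 - 19} = \frac{1}{-508} = - \frac{1}{508} \approx -0.0019685$)
$\frac{1}{O + \left(-359 + X{\left(1 \right)}\right)^{2}} = \frac{1}{- \frac{1}{508} + \left(-359 - 1\right)^{2}} = \frac{1}{- \frac{1}{508} + \left(-360\right)^{2}} = \frac{1}{- \frac{1}{508} + 129600} = \frac{1}{\frac{65836799}{508}} = \frac{508}{65836799}$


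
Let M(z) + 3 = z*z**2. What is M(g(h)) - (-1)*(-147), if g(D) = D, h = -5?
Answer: -275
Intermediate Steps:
M(z) = -3 + z**3 (M(z) = -3 + z*z**2 = -3 + z**3)
M(g(h)) - (-1)*(-147) = (-3 + (-5)**3) - (-1)*(-147) = (-3 - 125) - 1*147 = -128 - 147 = -275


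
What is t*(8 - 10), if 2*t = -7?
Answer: 7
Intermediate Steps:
t = -7/2 (t = (½)*(-7) = -7/2 ≈ -3.5000)
t*(8 - 10) = -7*(8 - 10)/2 = -7/2*(-2) = 7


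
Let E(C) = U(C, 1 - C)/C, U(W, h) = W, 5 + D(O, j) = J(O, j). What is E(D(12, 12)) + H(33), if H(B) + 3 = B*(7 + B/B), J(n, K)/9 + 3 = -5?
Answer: 262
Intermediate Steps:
J(n, K) = -72 (J(n, K) = -27 + 9*(-5) = -27 - 45 = -72)
D(O, j) = -77 (D(O, j) = -5 - 72 = -77)
H(B) = -3 + 8*B (H(B) = -3 + B*(7 + B/B) = -3 + B*(7 + 1) = -3 + B*8 = -3 + 8*B)
E(C) = 1 (E(C) = C/C = 1)
E(D(12, 12)) + H(33) = 1 + (-3 + 8*33) = 1 + (-3 + 264) = 1 + 261 = 262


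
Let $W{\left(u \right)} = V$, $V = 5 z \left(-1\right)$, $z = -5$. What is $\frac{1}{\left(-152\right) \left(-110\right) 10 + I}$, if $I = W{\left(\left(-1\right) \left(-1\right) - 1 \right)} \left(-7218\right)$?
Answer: $- \frac{1}{13250} \approx -7.5472 \cdot 10^{-5}$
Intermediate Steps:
$V = 25$ ($V = 5 \left(-5\right) \left(-1\right) = \left(-25\right) \left(-1\right) = 25$)
$W{\left(u \right)} = 25$
$I = -180450$ ($I = 25 \left(-7218\right) = -180450$)
$\frac{1}{\left(-152\right) \left(-110\right) 10 + I} = \frac{1}{\left(-152\right) \left(-110\right) 10 - 180450} = \frac{1}{16720 \cdot 10 - 180450} = \frac{1}{167200 - 180450} = \frac{1}{-13250} = - \frac{1}{13250}$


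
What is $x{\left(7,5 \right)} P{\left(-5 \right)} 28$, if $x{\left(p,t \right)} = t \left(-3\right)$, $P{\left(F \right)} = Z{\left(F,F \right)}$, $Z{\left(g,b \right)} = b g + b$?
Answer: $-8400$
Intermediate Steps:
$Z{\left(g,b \right)} = b + b g$
$P{\left(F \right)} = F \left(1 + F\right)$
$x{\left(p,t \right)} = - 3 t$
$x{\left(7,5 \right)} P{\left(-5 \right)} 28 = \left(-3\right) 5 \left(- 5 \left(1 - 5\right)\right) 28 = - 15 \left(\left(-5\right) \left(-4\right)\right) 28 = \left(-15\right) 20 \cdot 28 = \left(-300\right) 28 = -8400$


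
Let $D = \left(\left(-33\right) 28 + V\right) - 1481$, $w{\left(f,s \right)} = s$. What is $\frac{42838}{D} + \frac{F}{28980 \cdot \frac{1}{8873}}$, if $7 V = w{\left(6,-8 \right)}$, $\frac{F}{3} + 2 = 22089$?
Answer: $\frac{3297959923133}{162703380} \approx 20270.0$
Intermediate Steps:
$F = 66261$ ($F = -6 + 3 \cdot 22089 = -6 + 66267 = 66261$)
$V = - \frac{8}{7}$ ($V = \frac{1}{7} \left(-8\right) = - \frac{8}{7} \approx -1.1429$)
$D = - \frac{16843}{7}$ ($D = \left(\left(-33\right) 28 - \frac{8}{7}\right) - 1481 = \left(-924 - \frac{8}{7}\right) - 1481 = - \frac{6476}{7} - 1481 = - \frac{16843}{7} \approx -2406.1$)
$\frac{42838}{D} + \frac{F}{28980 \cdot \frac{1}{8873}} = \frac{42838}{- \frac{16843}{7}} + \frac{66261}{28980 \cdot \frac{1}{8873}} = 42838 \left(- \frac{7}{16843}\right) + \frac{66261}{28980 \cdot \frac{1}{8873}} = - \frac{299866}{16843} + \frac{66261}{\frac{28980}{8873}} = - \frac{299866}{16843} + 66261 \cdot \frac{8873}{28980} = - \frac{299866}{16843} + \frac{195977951}{9660} = \frac{3297959923133}{162703380}$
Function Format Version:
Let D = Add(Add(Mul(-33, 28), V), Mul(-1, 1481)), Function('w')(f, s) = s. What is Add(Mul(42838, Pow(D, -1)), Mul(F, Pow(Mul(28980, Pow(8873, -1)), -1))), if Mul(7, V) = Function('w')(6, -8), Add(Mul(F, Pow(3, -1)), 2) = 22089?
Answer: Rational(3297959923133, 162703380) ≈ 20270.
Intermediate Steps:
F = 66261 (F = Add(-6, Mul(3, 22089)) = Add(-6, 66267) = 66261)
V = Rational(-8, 7) (V = Mul(Rational(1, 7), -8) = Rational(-8, 7) ≈ -1.1429)
D = Rational(-16843, 7) (D = Add(Add(Mul(-33, 28), Rational(-8, 7)), Mul(-1, 1481)) = Add(Add(-924, Rational(-8, 7)), -1481) = Add(Rational(-6476, 7), -1481) = Rational(-16843, 7) ≈ -2406.1)
Add(Mul(42838, Pow(D, -1)), Mul(F, Pow(Mul(28980, Pow(8873, -1)), -1))) = Add(Mul(42838, Pow(Rational(-16843, 7), -1)), Mul(66261, Pow(Mul(28980, Pow(8873, -1)), -1))) = Add(Mul(42838, Rational(-7, 16843)), Mul(66261, Pow(Mul(28980, Rational(1, 8873)), -1))) = Add(Rational(-299866, 16843), Mul(66261, Pow(Rational(28980, 8873), -1))) = Add(Rational(-299866, 16843), Mul(66261, Rational(8873, 28980))) = Add(Rational(-299866, 16843), Rational(195977951, 9660)) = Rational(3297959923133, 162703380)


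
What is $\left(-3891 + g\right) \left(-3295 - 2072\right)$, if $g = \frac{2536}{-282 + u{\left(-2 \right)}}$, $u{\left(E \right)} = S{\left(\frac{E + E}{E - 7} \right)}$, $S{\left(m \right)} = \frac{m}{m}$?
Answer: $\frac{5881732869}{281} \approx 2.0931 \cdot 10^{7}$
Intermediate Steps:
$S{\left(m \right)} = 1$
$u{\left(E \right)} = 1$
$g = - \frac{2536}{281}$ ($g = \frac{2536}{-282 + 1} = \frac{2536}{-281} = 2536 \left(- \frac{1}{281}\right) = - \frac{2536}{281} \approx -9.0249$)
$\left(-3891 + g\right) \left(-3295 - 2072\right) = \left(-3891 - \frac{2536}{281}\right) \left(-3295 - 2072\right) = \left(- \frac{1095907}{281}\right) \left(-5367\right) = \frac{5881732869}{281}$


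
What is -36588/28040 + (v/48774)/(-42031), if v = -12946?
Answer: -9375721066829/7185320078970 ≈ -1.3048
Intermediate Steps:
-36588/28040 + (v/48774)/(-42031) = -36588/28040 - 12946/48774/(-42031) = -36588*1/28040 - 12946*1/48774*(-1/42031) = -9147/7010 - 6473/24387*(-1/42031) = -9147/7010 + 6473/1025009997 = -9375721066829/7185320078970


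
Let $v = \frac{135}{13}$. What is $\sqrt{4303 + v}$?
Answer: $\frac{23 \sqrt{1378}}{13} \approx 65.676$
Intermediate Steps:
$v = \frac{135}{13}$ ($v = 135 \cdot \frac{1}{13} = \frac{135}{13} \approx 10.385$)
$\sqrt{4303 + v} = \sqrt{4303 + \frac{135}{13}} = \sqrt{\frac{56074}{13}} = \frac{23 \sqrt{1378}}{13}$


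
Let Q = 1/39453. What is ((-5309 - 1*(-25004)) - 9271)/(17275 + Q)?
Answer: 51407259/85193822 ≈ 0.60342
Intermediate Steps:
Q = 1/39453 ≈ 2.5347e-5
((-5309 - 1*(-25004)) - 9271)/(17275 + Q) = ((-5309 - 1*(-25004)) - 9271)/(17275 + 1/39453) = ((-5309 + 25004) - 9271)/(681550576/39453) = (19695 - 9271)*(39453/681550576) = 10424*(39453/681550576) = 51407259/85193822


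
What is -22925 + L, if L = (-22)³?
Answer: -33573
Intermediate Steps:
L = -10648
-22925 + L = -22925 - 10648 = -33573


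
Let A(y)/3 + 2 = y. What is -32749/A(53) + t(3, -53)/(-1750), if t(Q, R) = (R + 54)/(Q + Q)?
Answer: -114621551/535500 ≈ -214.05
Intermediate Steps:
t(Q, R) = (54 + R)/(2*Q) (t(Q, R) = (54 + R)/((2*Q)) = (54 + R)*(1/(2*Q)) = (54 + R)/(2*Q))
A(y) = -6 + 3*y
-32749/A(53) + t(3, -53)/(-1750) = -32749/(-6 + 3*53) + ((½)*(54 - 53)/3)/(-1750) = -32749/(-6 + 159) + ((½)*(⅓)*1)*(-1/1750) = -32749/153 + (⅙)*(-1/1750) = -32749*1/153 - 1/10500 = -32749/153 - 1/10500 = -114621551/535500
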